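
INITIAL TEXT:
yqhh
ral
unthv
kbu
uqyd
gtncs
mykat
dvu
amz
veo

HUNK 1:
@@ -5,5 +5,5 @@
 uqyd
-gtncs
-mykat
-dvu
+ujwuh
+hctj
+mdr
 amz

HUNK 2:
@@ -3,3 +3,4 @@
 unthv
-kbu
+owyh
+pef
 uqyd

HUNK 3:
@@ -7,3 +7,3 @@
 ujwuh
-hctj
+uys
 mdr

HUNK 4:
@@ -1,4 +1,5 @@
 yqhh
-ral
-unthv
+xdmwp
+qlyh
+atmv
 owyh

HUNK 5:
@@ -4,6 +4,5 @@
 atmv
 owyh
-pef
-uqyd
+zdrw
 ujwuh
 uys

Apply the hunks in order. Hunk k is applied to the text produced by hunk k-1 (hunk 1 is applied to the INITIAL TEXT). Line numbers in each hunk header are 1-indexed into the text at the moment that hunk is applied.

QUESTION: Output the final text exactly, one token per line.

Answer: yqhh
xdmwp
qlyh
atmv
owyh
zdrw
ujwuh
uys
mdr
amz
veo

Derivation:
Hunk 1: at line 5 remove [gtncs,mykat,dvu] add [ujwuh,hctj,mdr] -> 10 lines: yqhh ral unthv kbu uqyd ujwuh hctj mdr amz veo
Hunk 2: at line 3 remove [kbu] add [owyh,pef] -> 11 lines: yqhh ral unthv owyh pef uqyd ujwuh hctj mdr amz veo
Hunk 3: at line 7 remove [hctj] add [uys] -> 11 lines: yqhh ral unthv owyh pef uqyd ujwuh uys mdr amz veo
Hunk 4: at line 1 remove [ral,unthv] add [xdmwp,qlyh,atmv] -> 12 lines: yqhh xdmwp qlyh atmv owyh pef uqyd ujwuh uys mdr amz veo
Hunk 5: at line 4 remove [pef,uqyd] add [zdrw] -> 11 lines: yqhh xdmwp qlyh atmv owyh zdrw ujwuh uys mdr amz veo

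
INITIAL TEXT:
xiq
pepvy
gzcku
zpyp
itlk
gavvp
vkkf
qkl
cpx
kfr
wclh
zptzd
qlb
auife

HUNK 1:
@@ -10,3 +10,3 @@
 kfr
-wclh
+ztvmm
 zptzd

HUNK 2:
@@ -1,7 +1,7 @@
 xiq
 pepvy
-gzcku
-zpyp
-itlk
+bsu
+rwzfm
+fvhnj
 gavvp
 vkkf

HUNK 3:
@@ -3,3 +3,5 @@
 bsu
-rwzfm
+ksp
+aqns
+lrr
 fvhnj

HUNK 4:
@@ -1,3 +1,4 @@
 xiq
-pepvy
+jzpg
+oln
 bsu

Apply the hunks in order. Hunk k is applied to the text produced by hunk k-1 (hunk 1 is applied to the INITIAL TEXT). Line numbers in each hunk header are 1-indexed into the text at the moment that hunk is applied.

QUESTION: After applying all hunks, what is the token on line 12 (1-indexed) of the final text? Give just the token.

Hunk 1: at line 10 remove [wclh] add [ztvmm] -> 14 lines: xiq pepvy gzcku zpyp itlk gavvp vkkf qkl cpx kfr ztvmm zptzd qlb auife
Hunk 2: at line 1 remove [gzcku,zpyp,itlk] add [bsu,rwzfm,fvhnj] -> 14 lines: xiq pepvy bsu rwzfm fvhnj gavvp vkkf qkl cpx kfr ztvmm zptzd qlb auife
Hunk 3: at line 3 remove [rwzfm] add [ksp,aqns,lrr] -> 16 lines: xiq pepvy bsu ksp aqns lrr fvhnj gavvp vkkf qkl cpx kfr ztvmm zptzd qlb auife
Hunk 4: at line 1 remove [pepvy] add [jzpg,oln] -> 17 lines: xiq jzpg oln bsu ksp aqns lrr fvhnj gavvp vkkf qkl cpx kfr ztvmm zptzd qlb auife
Final line 12: cpx

Answer: cpx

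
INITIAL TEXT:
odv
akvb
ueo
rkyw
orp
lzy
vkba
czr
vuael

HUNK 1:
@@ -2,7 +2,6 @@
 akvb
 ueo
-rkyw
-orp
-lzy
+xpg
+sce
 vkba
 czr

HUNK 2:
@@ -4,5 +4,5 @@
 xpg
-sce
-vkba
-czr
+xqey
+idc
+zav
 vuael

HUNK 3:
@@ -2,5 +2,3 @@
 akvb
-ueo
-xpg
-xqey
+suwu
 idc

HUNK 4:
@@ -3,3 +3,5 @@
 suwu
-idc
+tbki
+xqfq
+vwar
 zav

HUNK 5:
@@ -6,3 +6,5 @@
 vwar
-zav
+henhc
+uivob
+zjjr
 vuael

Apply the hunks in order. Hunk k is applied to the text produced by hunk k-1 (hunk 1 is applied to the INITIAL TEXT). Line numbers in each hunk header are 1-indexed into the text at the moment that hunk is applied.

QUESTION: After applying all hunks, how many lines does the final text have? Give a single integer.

Answer: 10

Derivation:
Hunk 1: at line 2 remove [rkyw,orp,lzy] add [xpg,sce] -> 8 lines: odv akvb ueo xpg sce vkba czr vuael
Hunk 2: at line 4 remove [sce,vkba,czr] add [xqey,idc,zav] -> 8 lines: odv akvb ueo xpg xqey idc zav vuael
Hunk 3: at line 2 remove [ueo,xpg,xqey] add [suwu] -> 6 lines: odv akvb suwu idc zav vuael
Hunk 4: at line 3 remove [idc] add [tbki,xqfq,vwar] -> 8 lines: odv akvb suwu tbki xqfq vwar zav vuael
Hunk 5: at line 6 remove [zav] add [henhc,uivob,zjjr] -> 10 lines: odv akvb suwu tbki xqfq vwar henhc uivob zjjr vuael
Final line count: 10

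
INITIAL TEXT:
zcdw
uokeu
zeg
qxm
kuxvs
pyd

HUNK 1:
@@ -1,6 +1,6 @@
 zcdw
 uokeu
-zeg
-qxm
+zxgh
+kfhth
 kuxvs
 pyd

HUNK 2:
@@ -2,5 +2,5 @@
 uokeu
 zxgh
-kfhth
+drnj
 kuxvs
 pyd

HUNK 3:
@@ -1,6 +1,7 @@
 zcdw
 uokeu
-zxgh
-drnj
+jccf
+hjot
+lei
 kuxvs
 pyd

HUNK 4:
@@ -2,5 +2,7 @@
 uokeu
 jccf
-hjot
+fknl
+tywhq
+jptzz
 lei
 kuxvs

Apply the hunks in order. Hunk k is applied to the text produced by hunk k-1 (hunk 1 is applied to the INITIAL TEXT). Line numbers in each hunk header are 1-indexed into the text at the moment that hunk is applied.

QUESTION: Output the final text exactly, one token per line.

Hunk 1: at line 1 remove [zeg,qxm] add [zxgh,kfhth] -> 6 lines: zcdw uokeu zxgh kfhth kuxvs pyd
Hunk 2: at line 2 remove [kfhth] add [drnj] -> 6 lines: zcdw uokeu zxgh drnj kuxvs pyd
Hunk 3: at line 1 remove [zxgh,drnj] add [jccf,hjot,lei] -> 7 lines: zcdw uokeu jccf hjot lei kuxvs pyd
Hunk 4: at line 2 remove [hjot] add [fknl,tywhq,jptzz] -> 9 lines: zcdw uokeu jccf fknl tywhq jptzz lei kuxvs pyd

Answer: zcdw
uokeu
jccf
fknl
tywhq
jptzz
lei
kuxvs
pyd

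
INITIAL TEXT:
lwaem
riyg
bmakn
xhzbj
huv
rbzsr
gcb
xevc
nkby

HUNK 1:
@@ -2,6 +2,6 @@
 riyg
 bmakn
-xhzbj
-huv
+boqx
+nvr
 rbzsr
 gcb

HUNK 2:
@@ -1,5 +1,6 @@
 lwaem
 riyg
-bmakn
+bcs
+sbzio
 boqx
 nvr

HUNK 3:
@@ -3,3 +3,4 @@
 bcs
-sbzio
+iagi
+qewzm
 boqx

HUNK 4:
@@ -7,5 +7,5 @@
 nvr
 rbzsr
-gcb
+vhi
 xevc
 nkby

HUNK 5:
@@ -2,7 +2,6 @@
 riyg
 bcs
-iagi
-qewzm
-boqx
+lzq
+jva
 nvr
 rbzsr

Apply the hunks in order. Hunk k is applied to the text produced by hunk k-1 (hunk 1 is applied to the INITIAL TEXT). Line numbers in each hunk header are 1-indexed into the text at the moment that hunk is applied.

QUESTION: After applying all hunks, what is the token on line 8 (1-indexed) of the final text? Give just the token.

Answer: vhi

Derivation:
Hunk 1: at line 2 remove [xhzbj,huv] add [boqx,nvr] -> 9 lines: lwaem riyg bmakn boqx nvr rbzsr gcb xevc nkby
Hunk 2: at line 1 remove [bmakn] add [bcs,sbzio] -> 10 lines: lwaem riyg bcs sbzio boqx nvr rbzsr gcb xevc nkby
Hunk 3: at line 3 remove [sbzio] add [iagi,qewzm] -> 11 lines: lwaem riyg bcs iagi qewzm boqx nvr rbzsr gcb xevc nkby
Hunk 4: at line 7 remove [gcb] add [vhi] -> 11 lines: lwaem riyg bcs iagi qewzm boqx nvr rbzsr vhi xevc nkby
Hunk 5: at line 2 remove [iagi,qewzm,boqx] add [lzq,jva] -> 10 lines: lwaem riyg bcs lzq jva nvr rbzsr vhi xevc nkby
Final line 8: vhi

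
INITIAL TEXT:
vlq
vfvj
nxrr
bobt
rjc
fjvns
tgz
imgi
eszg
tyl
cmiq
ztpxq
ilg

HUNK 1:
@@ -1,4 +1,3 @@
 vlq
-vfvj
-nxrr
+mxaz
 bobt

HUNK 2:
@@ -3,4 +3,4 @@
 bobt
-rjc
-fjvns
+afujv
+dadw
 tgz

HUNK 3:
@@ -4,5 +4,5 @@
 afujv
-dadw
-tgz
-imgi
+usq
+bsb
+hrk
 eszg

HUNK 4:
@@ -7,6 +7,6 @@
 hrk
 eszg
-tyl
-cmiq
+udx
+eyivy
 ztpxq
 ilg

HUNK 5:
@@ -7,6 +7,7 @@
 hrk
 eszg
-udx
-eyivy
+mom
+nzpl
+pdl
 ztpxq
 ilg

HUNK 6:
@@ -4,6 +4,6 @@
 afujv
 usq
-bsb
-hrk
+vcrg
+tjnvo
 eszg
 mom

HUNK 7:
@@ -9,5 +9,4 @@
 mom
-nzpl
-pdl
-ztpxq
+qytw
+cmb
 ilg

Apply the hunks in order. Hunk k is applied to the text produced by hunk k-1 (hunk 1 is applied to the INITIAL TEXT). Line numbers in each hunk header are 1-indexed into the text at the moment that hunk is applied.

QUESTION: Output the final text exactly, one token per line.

Answer: vlq
mxaz
bobt
afujv
usq
vcrg
tjnvo
eszg
mom
qytw
cmb
ilg

Derivation:
Hunk 1: at line 1 remove [vfvj,nxrr] add [mxaz] -> 12 lines: vlq mxaz bobt rjc fjvns tgz imgi eszg tyl cmiq ztpxq ilg
Hunk 2: at line 3 remove [rjc,fjvns] add [afujv,dadw] -> 12 lines: vlq mxaz bobt afujv dadw tgz imgi eszg tyl cmiq ztpxq ilg
Hunk 3: at line 4 remove [dadw,tgz,imgi] add [usq,bsb,hrk] -> 12 lines: vlq mxaz bobt afujv usq bsb hrk eszg tyl cmiq ztpxq ilg
Hunk 4: at line 7 remove [tyl,cmiq] add [udx,eyivy] -> 12 lines: vlq mxaz bobt afujv usq bsb hrk eszg udx eyivy ztpxq ilg
Hunk 5: at line 7 remove [udx,eyivy] add [mom,nzpl,pdl] -> 13 lines: vlq mxaz bobt afujv usq bsb hrk eszg mom nzpl pdl ztpxq ilg
Hunk 6: at line 4 remove [bsb,hrk] add [vcrg,tjnvo] -> 13 lines: vlq mxaz bobt afujv usq vcrg tjnvo eszg mom nzpl pdl ztpxq ilg
Hunk 7: at line 9 remove [nzpl,pdl,ztpxq] add [qytw,cmb] -> 12 lines: vlq mxaz bobt afujv usq vcrg tjnvo eszg mom qytw cmb ilg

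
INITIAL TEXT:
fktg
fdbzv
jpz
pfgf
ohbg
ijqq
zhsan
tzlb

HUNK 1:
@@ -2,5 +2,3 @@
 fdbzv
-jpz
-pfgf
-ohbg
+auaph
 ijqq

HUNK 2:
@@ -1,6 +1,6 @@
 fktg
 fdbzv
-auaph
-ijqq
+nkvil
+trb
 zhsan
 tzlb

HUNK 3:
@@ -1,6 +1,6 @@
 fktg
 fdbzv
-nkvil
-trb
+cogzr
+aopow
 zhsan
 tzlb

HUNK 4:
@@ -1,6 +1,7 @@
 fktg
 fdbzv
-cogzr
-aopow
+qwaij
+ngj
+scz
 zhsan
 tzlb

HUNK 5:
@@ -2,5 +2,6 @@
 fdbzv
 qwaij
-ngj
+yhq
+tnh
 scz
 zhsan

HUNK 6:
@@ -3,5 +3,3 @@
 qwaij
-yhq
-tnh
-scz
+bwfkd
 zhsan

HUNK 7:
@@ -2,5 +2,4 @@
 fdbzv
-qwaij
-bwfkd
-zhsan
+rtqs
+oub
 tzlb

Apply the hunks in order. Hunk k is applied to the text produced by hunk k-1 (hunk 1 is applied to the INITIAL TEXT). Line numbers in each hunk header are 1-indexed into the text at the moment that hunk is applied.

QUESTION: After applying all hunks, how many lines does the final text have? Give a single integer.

Answer: 5

Derivation:
Hunk 1: at line 2 remove [jpz,pfgf,ohbg] add [auaph] -> 6 lines: fktg fdbzv auaph ijqq zhsan tzlb
Hunk 2: at line 1 remove [auaph,ijqq] add [nkvil,trb] -> 6 lines: fktg fdbzv nkvil trb zhsan tzlb
Hunk 3: at line 1 remove [nkvil,trb] add [cogzr,aopow] -> 6 lines: fktg fdbzv cogzr aopow zhsan tzlb
Hunk 4: at line 1 remove [cogzr,aopow] add [qwaij,ngj,scz] -> 7 lines: fktg fdbzv qwaij ngj scz zhsan tzlb
Hunk 5: at line 2 remove [ngj] add [yhq,tnh] -> 8 lines: fktg fdbzv qwaij yhq tnh scz zhsan tzlb
Hunk 6: at line 3 remove [yhq,tnh,scz] add [bwfkd] -> 6 lines: fktg fdbzv qwaij bwfkd zhsan tzlb
Hunk 7: at line 2 remove [qwaij,bwfkd,zhsan] add [rtqs,oub] -> 5 lines: fktg fdbzv rtqs oub tzlb
Final line count: 5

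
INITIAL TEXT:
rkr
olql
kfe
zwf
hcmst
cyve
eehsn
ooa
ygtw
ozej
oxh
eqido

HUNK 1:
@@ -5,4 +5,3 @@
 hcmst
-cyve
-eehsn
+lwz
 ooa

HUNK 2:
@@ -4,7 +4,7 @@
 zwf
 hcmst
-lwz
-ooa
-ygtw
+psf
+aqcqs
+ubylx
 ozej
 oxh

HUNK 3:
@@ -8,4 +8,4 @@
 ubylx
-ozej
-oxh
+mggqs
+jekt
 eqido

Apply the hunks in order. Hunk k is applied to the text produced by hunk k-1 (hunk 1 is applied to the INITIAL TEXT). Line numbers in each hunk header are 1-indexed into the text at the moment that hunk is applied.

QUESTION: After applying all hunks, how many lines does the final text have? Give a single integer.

Answer: 11

Derivation:
Hunk 1: at line 5 remove [cyve,eehsn] add [lwz] -> 11 lines: rkr olql kfe zwf hcmst lwz ooa ygtw ozej oxh eqido
Hunk 2: at line 4 remove [lwz,ooa,ygtw] add [psf,aqcqs,ubylx] -> 11 lines: rkr olql kfe zwf hcmst psf aqcqs ubylx ozej oxh eqido
Hunk 3: at line 8 remove [ozej,oxh] add [mggqs,jekt] -> 11 lines: rkr olql kfe zwf hcmst psf aqcqs ubylx mggqs jekt eqido
Final line count: 11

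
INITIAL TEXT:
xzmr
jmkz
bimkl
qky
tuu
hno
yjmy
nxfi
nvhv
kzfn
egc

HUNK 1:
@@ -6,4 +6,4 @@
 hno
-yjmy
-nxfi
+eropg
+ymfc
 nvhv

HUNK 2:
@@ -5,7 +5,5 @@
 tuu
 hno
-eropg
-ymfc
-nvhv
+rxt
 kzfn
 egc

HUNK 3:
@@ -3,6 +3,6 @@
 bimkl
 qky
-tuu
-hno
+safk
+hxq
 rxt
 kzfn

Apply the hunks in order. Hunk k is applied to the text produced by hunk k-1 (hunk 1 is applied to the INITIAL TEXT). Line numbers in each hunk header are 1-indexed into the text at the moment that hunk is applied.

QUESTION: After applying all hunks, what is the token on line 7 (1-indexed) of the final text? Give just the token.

Answer: rxt

Derivation:
Hunk 1: at line 6 remove [yjmy,nxfi] add [eropg,ymfc] -> 11 lines: xzmr jmkz bimkl qky tuu hno eropg ymfc nvhv kzfn egc
Hunk 2: at line 5 remove [eropg,ymfc,nvhv] add [rxt] -> 9 lines: xzmr jmkz bimkl qky tuu hno rxt kzfn egc
Hunk 3: at line 3 remove [tuu,hno] add [safk,hxq] -> 9 lines: xzmr jmkz bimkl qky safk hxq rxt kzfn egc
Final line 7: rxt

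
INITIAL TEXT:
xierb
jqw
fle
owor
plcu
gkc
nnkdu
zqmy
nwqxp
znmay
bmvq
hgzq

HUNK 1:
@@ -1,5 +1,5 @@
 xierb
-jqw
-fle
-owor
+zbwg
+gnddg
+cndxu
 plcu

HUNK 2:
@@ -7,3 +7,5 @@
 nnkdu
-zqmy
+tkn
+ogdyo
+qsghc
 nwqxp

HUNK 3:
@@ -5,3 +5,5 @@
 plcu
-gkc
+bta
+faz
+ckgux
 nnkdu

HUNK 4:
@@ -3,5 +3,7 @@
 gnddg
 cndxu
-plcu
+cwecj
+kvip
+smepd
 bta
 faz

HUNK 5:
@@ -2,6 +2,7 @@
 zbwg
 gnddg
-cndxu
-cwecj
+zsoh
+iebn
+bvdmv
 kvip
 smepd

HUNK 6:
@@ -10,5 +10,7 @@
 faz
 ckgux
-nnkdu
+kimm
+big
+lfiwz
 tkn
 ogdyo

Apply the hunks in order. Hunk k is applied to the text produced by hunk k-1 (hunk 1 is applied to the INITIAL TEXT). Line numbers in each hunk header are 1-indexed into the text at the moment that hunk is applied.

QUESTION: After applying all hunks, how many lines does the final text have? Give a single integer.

Hunk 1: at line 1 remove [jqw,fle,owor] add [zbwg,gnddg,cndxu] -> 12 lines: xierb zbwg gnddg cndxu plcu gkc nnkdu zqmy nwqxp znmay bmvq hgzq
Hunk 2: at line 7 remove [zqmy] add [tkn,ogdyo,qsghc] -> 14 lines: xierb zbwg gnddg cndxu plcu gkc nnkdu tkn ogdyo qsghc nwqxp znmay bmvq hgzq
Hunk 3: at line 5 remove [gkc] add [bta,faz,ckgux] -> 16 lines: xierb zbwg gnddg cndxu plcu bta faz ckgux nnkdu tkn ogdyo qsghc nwqxp znmay bmvq hgzq
Hunk 4: at line 3 remove [plcu] add [cwecj,kvip,smepd] -> 18 lines: xierb zbwg gnddg cndxu cwecj kvip smepd bta faz ckgux nnkdu tkn ogdyo qsghc nwqxp znmay bmvq hgzq
Hunk 5: at line 2 remove [cndxu,cwecj] add [zsoh,iebn,bvdmv] -> 19 lines: xierb zbwg gnddg zsoh iebn bvdmv kvip smepd bta faz ckgux nnkdu tkn ogdyo qsghc nwqxp znmay bmvq hgzq
Hunk 6: at line 10 remove [nnkdu] add [kimm,big,lfiwz] -> 21 lines: xierb zbwg gnddg zsoh iebn bvdmv kvip smepd bta faz ckgux kimm big lfiwz tkn ogdyo qsghc nwqxp znmay bmvq hgzq
Final line count: 21

Answer: 21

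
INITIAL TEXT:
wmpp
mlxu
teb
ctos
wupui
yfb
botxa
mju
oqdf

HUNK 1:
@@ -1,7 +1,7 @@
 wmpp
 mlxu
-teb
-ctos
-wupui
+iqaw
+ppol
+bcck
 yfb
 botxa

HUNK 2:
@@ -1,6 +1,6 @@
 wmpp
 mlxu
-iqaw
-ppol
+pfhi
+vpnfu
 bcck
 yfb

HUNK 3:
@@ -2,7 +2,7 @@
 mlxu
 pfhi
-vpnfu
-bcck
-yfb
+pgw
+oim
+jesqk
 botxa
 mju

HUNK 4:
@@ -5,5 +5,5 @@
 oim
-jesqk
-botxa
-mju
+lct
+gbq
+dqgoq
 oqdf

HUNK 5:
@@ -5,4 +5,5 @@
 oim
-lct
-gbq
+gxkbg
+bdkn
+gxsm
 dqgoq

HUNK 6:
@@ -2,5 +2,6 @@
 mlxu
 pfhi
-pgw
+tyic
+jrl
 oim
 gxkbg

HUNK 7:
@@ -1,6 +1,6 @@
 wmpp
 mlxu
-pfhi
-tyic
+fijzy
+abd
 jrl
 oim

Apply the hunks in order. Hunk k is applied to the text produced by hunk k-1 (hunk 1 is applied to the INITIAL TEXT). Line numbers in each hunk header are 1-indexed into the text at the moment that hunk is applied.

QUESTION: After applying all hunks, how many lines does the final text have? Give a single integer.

Hunk 1: at line 1 remove [teb,ctos,wupui] add [iqaw,ppol,bcck] -> 9 lines: wmpp mlxu iqaw ppol bcck yfb botxa mju oqdf
Hunk 2: at line 1 remove [iqaw,ppol] add [pfhi,vpnfu] -> 9 lines: wmpp mlxu pfhi vpnfu bcck yfb botxa mju oqdf
Hunk 3: at line 2 remove [vpnfu,bcck,yfb] add [pgw,oim,jesqk] -> 9 lines: wmpp mlxu pfhi pgw oim jesqk botxa mju oqdf
Hunk 4: at line 5 remove [jesqk,botxa,mju] add [lct,gbq,dqgoq] -> 9 lines: wmpp mlxu pfhi pgw oim lct gbq dqgoq oqdf
Hunk 5: at line 5 remove [lct,gbq] add [gxkbg,bdkn,gxsm] -> 10 lines: wmpp mlxu pfhi pgw oim gxkbg bdkn gxsm dqgoq oqdf
Hunk 6: at line 2 remove [pgw] add [tyic,jrl] -> 11 lines: wmpp mlxu pfhi tyic jrl oim gxkbg bdkn gxsm dqgoq oqdf
Hunk 7: at line 1 remove [pfhi,tyic] add [fijzy,abd] -> 11 lines: wmpp mlxu fijzy abd jrl oim gxkbg bdkn gxsm dqgoq oqdf
Final line count: 11

Answer: 11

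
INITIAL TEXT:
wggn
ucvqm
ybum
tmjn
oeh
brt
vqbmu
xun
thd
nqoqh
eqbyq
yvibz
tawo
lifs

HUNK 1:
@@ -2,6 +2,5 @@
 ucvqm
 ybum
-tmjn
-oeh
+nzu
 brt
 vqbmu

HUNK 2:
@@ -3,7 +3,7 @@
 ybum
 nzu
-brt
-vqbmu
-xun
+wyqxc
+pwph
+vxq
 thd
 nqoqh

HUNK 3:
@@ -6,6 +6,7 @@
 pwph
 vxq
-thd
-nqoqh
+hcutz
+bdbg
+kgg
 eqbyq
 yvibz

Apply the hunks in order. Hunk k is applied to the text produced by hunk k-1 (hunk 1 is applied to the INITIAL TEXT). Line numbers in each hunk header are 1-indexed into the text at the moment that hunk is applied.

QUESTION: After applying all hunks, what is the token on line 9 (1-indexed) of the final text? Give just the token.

Answer: bdbg

Derivation:
Hunk 1: at line 2 remove [tmjn,oeh] add [nzu] -> 13 lines: wggn ucvqm ybum nzu brt vqbmu xun thd nqoqh eqbyq yvibz tawo lifs
Hunk 2: at line 3 remove [brt,vqbmu,xun] add [wyqxc,pwph,vxq] -> 13 lines: wggn ucvqm ybum nzu wyqxc pwph vxq thd nqoqh eqbyq yvibz tawo lifs
Hunk 3: at line 6 remove [thd,nqoqh] add [hcutz,bdbg,kgg] -> 14 lines: wggn ucvqm ybum nzu wyqxc pwph vxq hcutz bdbg kgg eqbyq yvibz tawo lifs
Final line 9: bdbg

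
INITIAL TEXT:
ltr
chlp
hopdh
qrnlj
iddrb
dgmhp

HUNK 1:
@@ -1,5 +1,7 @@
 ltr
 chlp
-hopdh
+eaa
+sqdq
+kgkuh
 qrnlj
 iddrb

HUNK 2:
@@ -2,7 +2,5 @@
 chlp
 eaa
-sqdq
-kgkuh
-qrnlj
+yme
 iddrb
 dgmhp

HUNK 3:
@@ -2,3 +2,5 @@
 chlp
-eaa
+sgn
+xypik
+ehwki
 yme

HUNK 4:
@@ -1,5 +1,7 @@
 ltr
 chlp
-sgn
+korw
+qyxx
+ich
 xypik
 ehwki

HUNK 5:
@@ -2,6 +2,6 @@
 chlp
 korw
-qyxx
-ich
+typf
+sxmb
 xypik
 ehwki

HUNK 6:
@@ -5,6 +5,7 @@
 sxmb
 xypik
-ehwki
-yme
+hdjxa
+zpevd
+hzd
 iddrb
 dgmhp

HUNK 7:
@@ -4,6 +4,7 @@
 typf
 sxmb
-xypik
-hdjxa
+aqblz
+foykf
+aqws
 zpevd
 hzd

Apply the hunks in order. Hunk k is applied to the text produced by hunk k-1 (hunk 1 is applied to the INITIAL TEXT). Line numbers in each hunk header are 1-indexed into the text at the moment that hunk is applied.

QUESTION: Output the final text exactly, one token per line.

Answer: ltr
chlp
korw
typf
sxmb
aqblz
foykf
aqws
zpevd
hzd
iddrb
dgmhp

Derivation:
Hunk 1: at line 1 remove [hopdh] add [eaa,sqdq,kgkuh] -> 8 lines: ltr chlp eaa sqdq kgkuh qrnlj iddrb dgmhp
Hunk 2: at line 2 remove [sqdq,kgkuh,qrnlj] add [yme] -> 6 lines: ltr chlp eaa yme iddrb dgmhp
Hunk 3: at line 2 remove [eaa] add [sgn,xypik,ehwki] -> 8 lines: ltr chlp sgn xypik ehwki yme iddrb dgmhp
Hunk 4: at line 1 remove [sgn] add [korw,qyxx,ich] -> 10 lines: ltr chlp korw qyxx ich xypik ehwki yme iddrb dgmhp
Hunk 5: at line 2 remove [qyxx,ich] add [typf,sxmb] -> 10 lines: ltr chlp korw typf sxmb xypik ehwki yme iddrb dgmhp
Hunk 6: at line 5 remove [ehwki,yme] add [hdjxa,zpevd,hzd] -> 11 lines: ltr chlp korw typf sxmb xypik hdjxa zpevd hzd iddrb dgmhp
Hunk 7: at line 4 remove [xypik,hdjxa] add [aqblz,foykf,aqws] -> 12 lines: ltr chlp korw typf sxmb aqblz foykf aqws zpevd hzd iddrb dgmhp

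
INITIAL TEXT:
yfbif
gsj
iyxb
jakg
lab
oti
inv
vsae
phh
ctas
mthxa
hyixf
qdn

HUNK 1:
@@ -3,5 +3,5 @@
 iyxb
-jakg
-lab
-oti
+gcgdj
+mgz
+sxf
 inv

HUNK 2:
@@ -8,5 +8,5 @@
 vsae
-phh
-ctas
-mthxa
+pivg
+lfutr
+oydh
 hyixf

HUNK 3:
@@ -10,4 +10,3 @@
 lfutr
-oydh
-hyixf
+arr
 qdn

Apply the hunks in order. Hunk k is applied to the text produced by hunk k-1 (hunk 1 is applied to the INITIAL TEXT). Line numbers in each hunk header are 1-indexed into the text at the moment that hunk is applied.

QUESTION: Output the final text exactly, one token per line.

Hunk 1: at line 3 remove [jakg,lab,oti] add [gcgdj,mgz,sxf] -> 13 lines: yfbif gsj iyxb gcgdj mgz sxf inv vsae phh ctas mthxa hyixf qdn
Hunk 2: at line 8 remove [phh,ctas,mthxa] add [pivg,lfutr,oydh] -> 13 lines: yfbif gsj iyxb gcgdj mgz sxf inv vsae pivg lfutr oydh hyixf qdn
Hunk 3: at line 10 remove [oydh,hyixf] add [arr] -> 12 lines: yfbif gsj iyxb gcgdj mgz sxf inv vsae pivg lfutr arr qdn

Answer: yfbif
gsj
iyxb
gcgdj
mgz
sxf
inv
vsae
pivg
lfutr
arr
qdn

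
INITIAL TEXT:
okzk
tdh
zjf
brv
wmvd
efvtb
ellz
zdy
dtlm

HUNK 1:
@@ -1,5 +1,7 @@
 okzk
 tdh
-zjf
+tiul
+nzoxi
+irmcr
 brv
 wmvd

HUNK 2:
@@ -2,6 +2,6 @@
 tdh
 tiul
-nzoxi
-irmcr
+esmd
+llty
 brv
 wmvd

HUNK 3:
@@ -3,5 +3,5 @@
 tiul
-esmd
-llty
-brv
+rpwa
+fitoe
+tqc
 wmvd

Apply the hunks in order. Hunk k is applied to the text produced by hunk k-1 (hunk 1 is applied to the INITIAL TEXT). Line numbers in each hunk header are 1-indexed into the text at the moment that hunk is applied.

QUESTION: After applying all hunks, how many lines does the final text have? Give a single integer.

Answer: 11

Derivation:
Hunk 1: at line 1 remove [zjf] add [tiul,nzoxi,irmcr] -> 11 lines: okzk tdh tiul nzoxi irmcr brv wmvd efvtb ellz zdy dtlm
Hunk 2: at line 2 remove [nzoxi,irmcr] add [esmd,llty] -> 11 lines: okzk tdh tiul esmd llty brv wmvd efvtb ellz zdy dtlm
Hunk 3: at line 3 remove [esmd,llty,brv] add [rpwa,fitoe,tqc] -> 11 lines: okzk tdh tiul rpwa fitoe tqc wmvd efvtb ellz zdy dtlm
Final line count: 11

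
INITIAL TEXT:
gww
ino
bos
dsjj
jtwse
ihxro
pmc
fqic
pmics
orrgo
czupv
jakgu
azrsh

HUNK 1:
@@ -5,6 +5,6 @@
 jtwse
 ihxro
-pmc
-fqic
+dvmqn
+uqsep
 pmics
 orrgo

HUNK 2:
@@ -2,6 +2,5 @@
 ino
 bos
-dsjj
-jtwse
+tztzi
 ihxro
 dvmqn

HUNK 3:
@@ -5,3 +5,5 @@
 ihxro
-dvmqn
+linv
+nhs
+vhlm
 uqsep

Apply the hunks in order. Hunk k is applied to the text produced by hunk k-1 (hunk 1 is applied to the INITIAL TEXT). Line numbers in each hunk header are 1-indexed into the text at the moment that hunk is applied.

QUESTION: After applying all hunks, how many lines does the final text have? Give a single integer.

Answer: 14

Derivation:
Hunk 1: at line 5 remove [pmc,fqic] add [dvmqn,uqsep] -> 13 lines: gww ino bos dsjj jtwse ihxro dvmqn uqsep pmics orrgo czupv jakgu azrsh
Hunk 2: at line 2 remove [dsjj,jtwse] add [tztzi] -> 12 lines: gww ino bos tztzi ihxro dvmqn uqsep pmics orrgo czupv jakgu azrsh
Hunk 3: at line 5 remove [dvmqn] add [linv,nhs,vhlm] -> 14 lines: gww ino bos tztzi ihxro linv nhs vhlm uqsep pmics orrgo czupv jakgu azrsh
Final line count: 14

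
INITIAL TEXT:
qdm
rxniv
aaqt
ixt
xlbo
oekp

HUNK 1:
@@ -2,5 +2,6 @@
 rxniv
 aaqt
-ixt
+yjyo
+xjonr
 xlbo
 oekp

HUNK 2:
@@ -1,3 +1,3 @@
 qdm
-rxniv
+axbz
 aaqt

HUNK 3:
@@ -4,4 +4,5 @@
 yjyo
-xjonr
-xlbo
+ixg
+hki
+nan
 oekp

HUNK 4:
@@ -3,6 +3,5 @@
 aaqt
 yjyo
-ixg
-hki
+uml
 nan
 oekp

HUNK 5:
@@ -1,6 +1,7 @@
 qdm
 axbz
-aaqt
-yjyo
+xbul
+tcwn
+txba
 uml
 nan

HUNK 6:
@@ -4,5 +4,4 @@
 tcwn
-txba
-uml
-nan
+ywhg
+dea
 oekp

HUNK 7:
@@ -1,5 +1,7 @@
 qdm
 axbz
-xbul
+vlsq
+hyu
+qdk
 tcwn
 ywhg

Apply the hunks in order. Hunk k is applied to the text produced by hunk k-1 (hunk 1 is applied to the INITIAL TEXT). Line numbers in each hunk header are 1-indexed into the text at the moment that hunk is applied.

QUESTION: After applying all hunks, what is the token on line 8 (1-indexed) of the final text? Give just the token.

Answer: dea

Derivation:
Hunk 1: at line 2 remove [ixt] add [yjyo,xjonr] -> 7 lines: qdm rxniv aaqt yjyo xjonr xlbo oekp
Hunk 2: at line 1 remove [rxniv] add [axbz] -> 7 lines: qdm axbz aaqt yjyo xjonr xlbo oekp
Hunk 3: at line 4 remove [xjonr,xlbo] add [ixg,hki,nan] -> 8 lines: qdm axbz aaqt yjyo ixg hki nan oekp
Hunk 4: at line 3 remove [ixg,hki] add [uml] -> 7 lines: qdm axbz aaqt yjyo uml nan oekp
Hunk 5: at line 1 remove [aaqt,yjyo] add [xbul,tcwn,txba] -> 8 lines: qdm axbz xbul tcwn txba uml nan oekp
Hunk 6: at line 4 remove [txba,uml,nan] add [ywhg,dea] -> 7 lines: qdm axbz xbul tcwn ywhg dea oekp
Hunk 7: at line 1 remove [xbul] add [vlsq,hyu,qdk] -> 9 lines: qdm axbz vlsq hyu qdk tcwn ywhg dea oekp
Final line 8: dea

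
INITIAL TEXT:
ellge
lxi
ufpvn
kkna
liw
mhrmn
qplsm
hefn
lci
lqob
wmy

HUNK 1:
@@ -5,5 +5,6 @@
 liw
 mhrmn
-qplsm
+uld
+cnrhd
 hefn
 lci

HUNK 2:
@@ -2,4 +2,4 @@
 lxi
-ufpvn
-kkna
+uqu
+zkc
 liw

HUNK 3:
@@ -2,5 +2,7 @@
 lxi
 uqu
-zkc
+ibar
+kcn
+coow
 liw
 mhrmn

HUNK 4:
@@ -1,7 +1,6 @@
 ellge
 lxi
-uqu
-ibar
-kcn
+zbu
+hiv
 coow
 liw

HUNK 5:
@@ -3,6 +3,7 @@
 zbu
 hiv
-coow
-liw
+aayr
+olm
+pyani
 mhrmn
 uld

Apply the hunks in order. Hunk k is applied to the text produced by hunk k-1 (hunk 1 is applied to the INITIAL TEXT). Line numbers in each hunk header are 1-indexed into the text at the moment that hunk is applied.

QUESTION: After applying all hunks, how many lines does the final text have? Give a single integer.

Answer: 14

Derivation:
Hunk 1: at line 5 remove [qplsm] add [uld,cnrhd] -> 12 lines: ellge lxi ufpvn kkna liw mhrmn uld cnrhd hefn lci lqob wmy
Hunk 2: at line 2 remove [ufpvn,kkna] add [uqu,zkc] -> 12 lines: ellge lxi uqu zkc liw mhrmn uld cnrhd hefn lci lqob wmy
Hunk 3: at line 2 remove [zkc] add [ibar,kcn,coow] -> 14 lines: ellge lxi uqu ibar kcn coow liw mhrmn uld cnrhd hefn lci lqob wmy
Hunk 4: at line 1 remove [uqu,ibar,kcn] add [zbu,hiv] -> 13 lines: ellge lxi zbu hiv coow liw mhrmn uld cnrhd hefn lci lqob wmy
Hunk 5: at line 3 remove [coow,liw] add [aayr,olm,pyani] -> 14 lines: ellge lxi zbu hiv aayr olm pyani mhrmn uld cnrhd hefn lci lqob wmy
Final line count: 14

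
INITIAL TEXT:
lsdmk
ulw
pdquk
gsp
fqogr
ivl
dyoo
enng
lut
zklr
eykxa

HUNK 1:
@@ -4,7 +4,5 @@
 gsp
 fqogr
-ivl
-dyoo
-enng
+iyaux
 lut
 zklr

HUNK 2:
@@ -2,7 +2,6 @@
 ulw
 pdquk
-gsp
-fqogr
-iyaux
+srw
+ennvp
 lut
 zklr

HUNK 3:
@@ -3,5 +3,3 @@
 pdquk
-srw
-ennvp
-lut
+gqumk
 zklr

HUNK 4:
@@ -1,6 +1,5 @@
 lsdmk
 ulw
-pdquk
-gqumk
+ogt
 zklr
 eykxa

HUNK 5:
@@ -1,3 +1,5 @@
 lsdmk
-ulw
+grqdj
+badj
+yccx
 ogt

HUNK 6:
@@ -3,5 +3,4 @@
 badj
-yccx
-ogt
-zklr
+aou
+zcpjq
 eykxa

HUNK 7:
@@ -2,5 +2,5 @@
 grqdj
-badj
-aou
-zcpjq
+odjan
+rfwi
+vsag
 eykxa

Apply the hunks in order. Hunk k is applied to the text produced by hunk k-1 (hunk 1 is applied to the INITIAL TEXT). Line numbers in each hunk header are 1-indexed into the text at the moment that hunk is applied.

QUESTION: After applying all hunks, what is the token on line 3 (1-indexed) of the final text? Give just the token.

Hunk 1: at line 4 remove [ivl,dyoo,enng] add [iyaux] -> 9 lines: lsdmk ulw pdquk gsp fqogr iyaux lut zklr eykxa
Hunk 2: at line 2 remove [gsp,fqogr,iyaux] add [srw,ennvp] -> 8 lines: lsdmk ulw pdquk srw ennvp lut zklr eykxa
Hunk 3: at line 3 remove [srw,ennvp,lut] add [gqumk] -> 6 lines: lsdmk ulw pdquk gqumk zklr eykxa
Hunk 4: at line 1 remove [pdquk,gqumk] add [ogt] -> 5 lines: lsdmk ulw ogt zklr eykxa
Hunk 5: at line 1 remove [ulw] add [grqdj,badj,yccx] -> 7 lines: lsdmk grqdj badj yccx ogt zklr eykxa
Hunk 6: at line 3 remove [yccx,ogt,zklr] add [aou,zcpjq] -> 6 lines: lsdmk grqdj badj aou zcpjq eykxa
Hunk 7: at line 2 remove [badj,aou,zcpjq] add [odjan,rfwi,vsag] -> 6 lines: lsdmk grqdj odjan rfwi vsag eykxa
Final line 3: odjan

Answer: odjan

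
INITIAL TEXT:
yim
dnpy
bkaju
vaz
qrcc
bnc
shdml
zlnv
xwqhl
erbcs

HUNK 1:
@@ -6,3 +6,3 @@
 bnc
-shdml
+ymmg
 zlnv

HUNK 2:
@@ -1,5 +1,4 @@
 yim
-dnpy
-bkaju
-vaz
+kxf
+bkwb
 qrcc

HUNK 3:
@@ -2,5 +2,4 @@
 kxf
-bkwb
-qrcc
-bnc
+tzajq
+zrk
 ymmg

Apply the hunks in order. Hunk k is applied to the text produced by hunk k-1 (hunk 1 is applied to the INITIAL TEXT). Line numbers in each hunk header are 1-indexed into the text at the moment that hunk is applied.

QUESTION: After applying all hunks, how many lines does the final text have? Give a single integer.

Hunk 1: at line 6 remove [shdml] add [ymmg] -> 10 lines: yim dnpy bkaju vaz qrcc bnc ymmg zlnv xwqhl erbcs
Hunk 2: at line 1 remove [dnpy,bkaju,vaz] add [kxf,bkwb] -> 9 lines: yim kxf bkwb qrcc bnc ymmg zlnv xwqhl erbcs
Hunk 3: at line 2 remove [bkwb,qrcc,bnc] add [tzajq,zrk] -> 8 lines: yim kxf tzajq zrk ymmg zlnv xwqhl erbcs
Final line count: 8

Answer: 8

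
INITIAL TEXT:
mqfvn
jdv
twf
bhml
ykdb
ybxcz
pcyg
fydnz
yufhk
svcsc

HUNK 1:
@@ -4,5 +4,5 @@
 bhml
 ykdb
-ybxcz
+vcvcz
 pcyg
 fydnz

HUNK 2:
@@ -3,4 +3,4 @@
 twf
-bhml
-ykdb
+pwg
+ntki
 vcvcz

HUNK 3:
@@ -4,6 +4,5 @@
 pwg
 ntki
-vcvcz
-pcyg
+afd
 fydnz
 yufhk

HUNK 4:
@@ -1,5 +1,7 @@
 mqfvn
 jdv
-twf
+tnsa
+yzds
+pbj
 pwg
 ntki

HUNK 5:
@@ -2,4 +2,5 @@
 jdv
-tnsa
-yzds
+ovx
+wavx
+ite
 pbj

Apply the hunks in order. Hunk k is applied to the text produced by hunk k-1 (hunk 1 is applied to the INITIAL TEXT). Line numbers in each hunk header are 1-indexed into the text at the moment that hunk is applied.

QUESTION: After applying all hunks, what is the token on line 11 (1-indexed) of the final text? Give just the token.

Answer: yufhk

Derivation:
Hunk 1: at line 4 remove [ybxcz] add [vcvcz] -> 10 lines: mqfvn jdv twf bhml ykdb vcvcz pcyg fydnz yufhk svcsc
Hunk 2: at line 3 remove [bhml,ykdb] add [pwg,ntki] -> 10 lines: mqfvn jdv twf pwg ntki vcvcz pcyg fydnz yufhk svcsc
Hunk 3: at line 4 remove [vcvcz,pcyg] add [afd] -> 9 lines: mqfvn jdv twf pwg ntki afd fydnz yufhk svcsc
Hunk 4: at line 1 remove [twf] add [tnsa,yzds,pbj] -> 11 lines: mqfvn jdv tnsa yzds pbj pwg ntki afd fydnz yufhk svcsc
Hunk 5: at line 2 remove [tnsa,yzds] add [ovx,wavx,ite] -> 12 lines: mqfvn jdv ovx wavx ite pbj pwg ntki afd fydnz yufhk svcsc
Final line 11: yufhk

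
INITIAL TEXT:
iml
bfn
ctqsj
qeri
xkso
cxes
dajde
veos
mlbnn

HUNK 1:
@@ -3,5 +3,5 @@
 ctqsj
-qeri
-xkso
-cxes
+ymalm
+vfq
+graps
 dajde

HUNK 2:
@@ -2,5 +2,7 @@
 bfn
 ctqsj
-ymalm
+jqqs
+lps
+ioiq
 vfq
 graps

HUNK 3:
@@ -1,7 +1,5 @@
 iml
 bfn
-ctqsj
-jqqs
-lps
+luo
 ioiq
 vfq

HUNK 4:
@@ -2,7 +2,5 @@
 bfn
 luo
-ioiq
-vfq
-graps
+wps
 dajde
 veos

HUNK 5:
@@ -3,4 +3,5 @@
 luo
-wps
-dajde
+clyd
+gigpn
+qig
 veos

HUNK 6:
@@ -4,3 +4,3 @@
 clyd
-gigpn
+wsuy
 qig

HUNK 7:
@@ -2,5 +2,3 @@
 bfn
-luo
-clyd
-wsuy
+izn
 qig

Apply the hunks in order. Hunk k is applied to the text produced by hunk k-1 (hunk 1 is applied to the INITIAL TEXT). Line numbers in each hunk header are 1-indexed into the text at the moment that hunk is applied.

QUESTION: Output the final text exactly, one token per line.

Hunk 1: at line 3 remove [qeri,xkso,cxes] add [ymalm,vfq,graps] -> 9 lines: iml bfn ctqsj ymalm vfq graps dajde veos mlbnn
Hunk 2: at line 2 remove [ymalm] add [jqqs,lps,ioiq] -> 11 lines: iml bfn ctqsj jqqs lps ioiq vfq graps dajde veos mlbnn
Hunk 3: at line 1 remove [ctqsj,jqqs,lps] add [luo] -> 9 lines: iml bfn luo ioiq vfq graps dajde veos mlbnn
Hunk 4: at line 2 remove [ioiq,vfq,graps] add [wps] -> 7 lines: iml bfn luo wps dajde veos mlbnn
Hunk 5: at line 3 remove [wps,dajde] add [clyd,gigpn,qig] -> 8 lines: iml bfn luo clyd gigpn qig veos mlbnn
Hunk 6: at line 4 remove [gigpn] add [wsuy] -> 8 lines: iml bfn luo clyd wsuy qig veos mlbnn
Hunk 7: at line 2 remove [luo,clyd,wsuy] add [izn] -> 6 lines: iml bfn izn qig veos mlbnn

Answer: iml
bfn
izn
qig
veos
mlbnn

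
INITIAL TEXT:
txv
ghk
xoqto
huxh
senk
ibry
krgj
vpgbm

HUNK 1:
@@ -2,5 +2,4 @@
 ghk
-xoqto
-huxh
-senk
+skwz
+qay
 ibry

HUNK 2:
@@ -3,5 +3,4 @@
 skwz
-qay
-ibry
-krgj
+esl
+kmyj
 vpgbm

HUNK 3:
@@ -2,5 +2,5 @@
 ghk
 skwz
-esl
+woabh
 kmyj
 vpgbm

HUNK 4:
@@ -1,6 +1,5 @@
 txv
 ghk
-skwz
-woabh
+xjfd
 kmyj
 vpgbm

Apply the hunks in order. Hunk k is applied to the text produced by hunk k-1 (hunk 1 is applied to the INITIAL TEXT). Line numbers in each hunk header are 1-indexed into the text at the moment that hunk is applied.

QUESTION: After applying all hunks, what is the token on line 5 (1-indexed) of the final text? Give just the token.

Hunk 1: at line 2 remove [xoqto,huxh,senk] add [skwz,qay] -> 7 lines: txv ghk skwz qay ibry krgj vpgbm
Hunk 2: at line 3 remove [qay,ibry,krgj] add [esl,kmyj] -> 6 lines: txv ghk skwz esl kmyj vpgbm
Hunk 3: at line 2 remove [esl] add [woabh] -> 6 lines: txv ghk skwz woabh kmyj vpgbm
Hunk 4: at line 1 remove [skwz,woabh] add [xjfd] -> 5 lines: txv ghk xjfd kmyj vpgbm
Final line 5: vpgbm

Answer: vpgbm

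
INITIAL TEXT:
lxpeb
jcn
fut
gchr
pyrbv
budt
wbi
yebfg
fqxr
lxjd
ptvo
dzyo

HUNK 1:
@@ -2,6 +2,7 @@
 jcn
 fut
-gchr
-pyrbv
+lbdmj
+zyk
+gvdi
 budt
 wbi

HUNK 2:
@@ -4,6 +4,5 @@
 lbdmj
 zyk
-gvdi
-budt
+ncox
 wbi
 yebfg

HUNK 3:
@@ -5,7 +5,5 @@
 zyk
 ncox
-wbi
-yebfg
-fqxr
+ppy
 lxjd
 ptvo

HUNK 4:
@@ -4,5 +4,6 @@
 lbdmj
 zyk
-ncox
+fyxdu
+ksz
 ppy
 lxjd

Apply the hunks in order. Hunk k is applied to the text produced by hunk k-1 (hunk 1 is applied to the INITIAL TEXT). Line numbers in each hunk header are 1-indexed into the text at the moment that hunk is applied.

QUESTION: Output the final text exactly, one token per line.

Answer: lxpeb
jcn
fut
lbdmj
zyk
fyxdu
ksz
ppy
lxjd
ptvo
dzyo

Derivation:
Hunk 1: at line 2 remove [gchr,pyrbv] add [lbdmj,zyk,gvdi] -> 13 lines: lxpeb jcn fut lbdmj zyk gvdi budt wbi yebfg fqxr lxjd ptvo dzyo
Hunk 2: at line 4 remove [gvdi,budt] add [ncox] -> 12 lines: lxpeb jcn fut lbdmj zyk ncox wbi yebfg fqxr lxjd ptvo dzyo
Hunk 3: at line 5 remove [wbi,yebfg,fqxr] add [ppy] -> 10 lines: lxpeb jcn fut lbdmj zyk ncox ppy lxjd ptvo dzyo
Hunk 4: at line 4 remove [ncox] add [fyxdu,ksz] -> 11 lines: lxpeb jcn fut lbdmj zyk fyxdu ksz ppy lxjd ptvo dzyo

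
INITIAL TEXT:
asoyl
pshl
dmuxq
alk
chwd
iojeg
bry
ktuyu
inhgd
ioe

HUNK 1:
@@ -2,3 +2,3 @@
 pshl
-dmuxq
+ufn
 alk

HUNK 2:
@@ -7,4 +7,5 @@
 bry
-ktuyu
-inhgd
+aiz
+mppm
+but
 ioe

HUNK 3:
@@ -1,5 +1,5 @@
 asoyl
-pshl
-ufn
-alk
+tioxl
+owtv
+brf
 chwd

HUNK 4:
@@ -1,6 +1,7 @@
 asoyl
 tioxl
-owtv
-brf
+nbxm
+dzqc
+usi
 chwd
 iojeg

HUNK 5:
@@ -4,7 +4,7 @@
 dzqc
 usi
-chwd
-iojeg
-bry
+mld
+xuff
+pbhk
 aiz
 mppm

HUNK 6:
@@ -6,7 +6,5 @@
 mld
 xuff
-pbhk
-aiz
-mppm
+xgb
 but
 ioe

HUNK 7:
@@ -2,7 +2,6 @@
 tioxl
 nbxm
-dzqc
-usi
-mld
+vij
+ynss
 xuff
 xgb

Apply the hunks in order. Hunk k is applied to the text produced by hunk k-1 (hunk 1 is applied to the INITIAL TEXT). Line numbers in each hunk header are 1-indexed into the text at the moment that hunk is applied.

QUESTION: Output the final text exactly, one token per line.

Answer: asoyl
tioxl
nbxm
vij
ynss
xuff
xgb
but
ioe

Derivation:
Hunk 1: at line 2 remove [dmuxq] add [ufn] -> 10 lines: asoyl pshl ufn alk chwd iojeg bry ktuyu inhgd ioe
Hunk 2: at line 7 remove [ktuyu,inhgd] add [aiz,mppm,but] -> 11 lines: asoyl pshl ufn alk chwd iojeg bry aiz mppm but ioe
Hunk 3: at line 1 remove [pshl,ufn,alk] add [tioxl,owtv,brf] -> 11 lines: asoyl tioxl owtv brf chwd iojeg bry aiz mppm but ioe
Hunk 4: at line 1 remove [owtv,brf] add [nbxm,dzqc,usi] -> 12 lines: asoyl tioxl nbxm dzqc usi chwd iojeg bry aiz mppm but ioe
Hunk 5: at line 4 remove [chwd,iojeg,bry] add [mld,xuff,pbhk] -> 12 lines: asoyl tioxl nbxm dzqc usi mld xuff pbhk aiz mppm but ioe
Hunk 6: at line 6 remove [pbhk,aiz,mppm] add [xgb] -> 10 lines: asoyl tioxl nbxm dzqc usi mld xuff xgb but ioe
Hunk 7: at line 2 remove [dzqc,usi,mld] add [vij,ynss] -> 9 lines: asoyl tioxl nbxm vij ynss xuff xgb but ioe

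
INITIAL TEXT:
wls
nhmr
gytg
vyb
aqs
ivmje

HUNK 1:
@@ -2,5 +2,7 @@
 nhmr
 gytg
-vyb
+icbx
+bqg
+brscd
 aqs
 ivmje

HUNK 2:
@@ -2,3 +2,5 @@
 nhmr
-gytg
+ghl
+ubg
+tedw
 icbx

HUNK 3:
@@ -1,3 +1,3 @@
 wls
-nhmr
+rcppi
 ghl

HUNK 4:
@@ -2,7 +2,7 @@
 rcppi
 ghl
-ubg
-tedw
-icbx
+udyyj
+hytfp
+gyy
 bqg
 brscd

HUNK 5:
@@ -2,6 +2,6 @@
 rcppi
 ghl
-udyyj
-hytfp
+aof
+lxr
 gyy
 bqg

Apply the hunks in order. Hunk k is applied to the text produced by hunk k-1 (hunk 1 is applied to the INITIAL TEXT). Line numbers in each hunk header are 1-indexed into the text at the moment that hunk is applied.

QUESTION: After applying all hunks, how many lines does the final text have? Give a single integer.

Answer: 10

Derivation:
Hunk 1: at line 2 remove [vyb] add [icbx,bqg,brscd] -> 8 lines: wls nhmr gytg icbx bqg brscd aqs ivmje
Hunk 2: at line 2 remove [gytg] add [ghl,ubg,tedw] -> 10 lines: wls nhmr ghl ubg tedw icbx bqg brscd aqs ivmje
Hunk 3: at line 1 remove [nhmr] add [rcppi] -> 10 lines: wls rcppi ghl ubg tedw icbx bqg brscd aqs ivmje
Hunk 4: at line 2 remove [ubg,tedw,icbx] add [udyyj,hytfp,gyy] -> 10 lines: wls rcppi ghl udyyj hytfp gyy bqg brscd aqs ivmje
Hunk 5: at line 2 remove [udyyj,hytfp] add [aof,lxr] -> 10 lines: wls rcppi ghl aof lxr gyy bqg brscd aqs ivmje
Final line count: 10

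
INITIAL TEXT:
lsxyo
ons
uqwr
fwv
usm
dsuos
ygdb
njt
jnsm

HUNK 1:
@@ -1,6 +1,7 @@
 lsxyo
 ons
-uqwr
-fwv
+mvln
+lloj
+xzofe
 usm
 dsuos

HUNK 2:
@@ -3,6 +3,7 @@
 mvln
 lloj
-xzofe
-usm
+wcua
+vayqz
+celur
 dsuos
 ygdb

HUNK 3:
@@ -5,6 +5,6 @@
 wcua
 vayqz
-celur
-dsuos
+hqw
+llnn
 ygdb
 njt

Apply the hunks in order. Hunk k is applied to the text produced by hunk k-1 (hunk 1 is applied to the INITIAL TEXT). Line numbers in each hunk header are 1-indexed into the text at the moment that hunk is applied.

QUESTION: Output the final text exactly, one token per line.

Answer: lsxyo
ons
mvln
lloj
wcua
vayqz
hqw
llnn
ygdb
njt
jnsm

Derivation:
Hunk 1: at line 1 remove [uqwr,fwv] add [mvln,lloj,xzofe] -> 10 lines: lsxyo ons mvln lloj xzofe usm dsuos ygdb njt jnsm
Hunk 2: at line 3 remove [xzofe,usm] add [wcua,vayqz,celur] -> 11 lines: lsxyo ons mvln lloj wcua vayqz celur dsuos ygdb njt jnsm
Hunk 3: at line 5 remove [celur,dsuos] add [hqw,llnn] -> 11 lines: lsxyo ons mvln lloj wcua vayqz hqw llnn ygdb njt jnsm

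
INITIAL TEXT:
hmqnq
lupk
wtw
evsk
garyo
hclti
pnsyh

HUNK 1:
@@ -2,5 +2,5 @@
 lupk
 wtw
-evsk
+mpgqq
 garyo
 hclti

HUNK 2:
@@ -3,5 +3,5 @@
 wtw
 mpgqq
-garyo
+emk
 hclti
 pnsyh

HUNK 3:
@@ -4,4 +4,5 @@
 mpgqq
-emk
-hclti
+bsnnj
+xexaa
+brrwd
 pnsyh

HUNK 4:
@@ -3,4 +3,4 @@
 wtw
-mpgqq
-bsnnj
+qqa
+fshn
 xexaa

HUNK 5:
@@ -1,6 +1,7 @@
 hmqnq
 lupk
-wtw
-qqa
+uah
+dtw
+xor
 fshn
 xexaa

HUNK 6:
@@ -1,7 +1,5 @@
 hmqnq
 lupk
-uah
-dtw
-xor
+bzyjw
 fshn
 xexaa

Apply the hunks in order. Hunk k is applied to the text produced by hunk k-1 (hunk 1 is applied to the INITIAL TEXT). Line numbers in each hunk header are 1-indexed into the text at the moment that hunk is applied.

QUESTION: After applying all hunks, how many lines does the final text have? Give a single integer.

Hunk 1: at line 2 remove [evsk] add [mpgqq] -> 7 lines: hmqnq lupk wtw mpgqq garyo hclti pnsyh
Hunk 2: at line 3 remove [garyo] add [emk] -> 7 lines: hmqnq lupk wtw mpgqq emk hclti pnsyh
Hunk 3: at line 4 remove [emk,hclti] add [bsnnj,xexaa,brrwd] -> 8 lines: hmqnq lupk wtw mpgqq bsnnj xexaa brrwd pnsyh
Hunk 4: at line 3 remove [mpgqq,bsnnj] add [qqa,fshn] -> 8 lines: hmqnq lupk wtw qqa fshn xexaa brrwd pnsyh
Hunk 5: at line 1 remove [wtw,qqa] add [uah,dtw,xor] -> 9 lines: hmqnq lupk uah dtw xor fshn xexaa brrwd pnsyh
Hunk 6: at line 1 remove [uah,dtw,xor] add [bzyjw] -> 7 lines: hmqnq lupk bzyjw fshn xexaa brrwd pnsyh
Final line count: 7

Answer: 7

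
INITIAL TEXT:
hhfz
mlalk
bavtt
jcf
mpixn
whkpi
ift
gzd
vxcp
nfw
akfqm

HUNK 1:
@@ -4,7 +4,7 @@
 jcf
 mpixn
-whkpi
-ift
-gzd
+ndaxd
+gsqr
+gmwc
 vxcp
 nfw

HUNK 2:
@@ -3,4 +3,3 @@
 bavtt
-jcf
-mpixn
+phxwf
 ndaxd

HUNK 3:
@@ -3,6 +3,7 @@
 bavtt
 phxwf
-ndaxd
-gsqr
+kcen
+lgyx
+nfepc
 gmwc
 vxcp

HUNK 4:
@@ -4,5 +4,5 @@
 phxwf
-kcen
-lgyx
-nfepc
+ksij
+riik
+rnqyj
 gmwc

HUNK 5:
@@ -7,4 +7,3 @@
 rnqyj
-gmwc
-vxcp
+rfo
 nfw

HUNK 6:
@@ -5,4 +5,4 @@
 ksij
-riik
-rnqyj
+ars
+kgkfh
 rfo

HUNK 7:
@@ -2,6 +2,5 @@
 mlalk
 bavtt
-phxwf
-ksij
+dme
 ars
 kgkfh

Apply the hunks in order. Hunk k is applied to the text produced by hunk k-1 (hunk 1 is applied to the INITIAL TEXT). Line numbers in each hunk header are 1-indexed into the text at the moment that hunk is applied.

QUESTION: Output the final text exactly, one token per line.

Hunk 1: at line 4 remove [whkpi,ift,gzd] add [ndaxd,gsqr,gmwc] -> 11 lines: hhfz mlalk bavtt jcf mpixn ndaxd gsqr gmwc vxcp nfw akfqm
Hunk 2: at line 3 remove [jcf,mpixn] add [phxwf] -> 10 lines: hhfz mlalk bavtt phxwf ndaxd gsqr gmwc vxcp nfw akfqm
Hunk 3: at line 3 remove [ndaxd,gsqr] add [kcen,lgyx,nfepc] -> 11 lines: hhfz mlalk bavtt phxwf kcen lgyx nfepc gmwc vxcp nfw akfqm
Hunk 4: at line 4 remove [kcen,lgyx,nfepc] add [ksij,riik,rnqyj] -> 11 lines: hhfz mlalk bavtt phxwf ksij riik rnqyj gmwc vxcp nfw akfqm
Hunk 5: at line 7 remove [gmwc,vxcp] add [rfo] -> 10 lines: hhfz mlalk bavtt phxwf ksij riik rnqyj rfo nfw akfqm
Hunk 6: at line 5 remove [riik,rnqyj] add [ars,kgkfh] -> 10 lines: hhfz mlalk bavtt phxwf ksij ars kgkfh rfo nfw akfqm
Hunk 7: at line 2 remove [phxwf,ksij] add [dme] -> 9 lines: hhfz mlalk bavtt dme ars kgkfh rfo nfw akfqm

Answer: hhfz
mlalk
bavtt
dme
ars
kgkfh
rfo
nfw
akfqm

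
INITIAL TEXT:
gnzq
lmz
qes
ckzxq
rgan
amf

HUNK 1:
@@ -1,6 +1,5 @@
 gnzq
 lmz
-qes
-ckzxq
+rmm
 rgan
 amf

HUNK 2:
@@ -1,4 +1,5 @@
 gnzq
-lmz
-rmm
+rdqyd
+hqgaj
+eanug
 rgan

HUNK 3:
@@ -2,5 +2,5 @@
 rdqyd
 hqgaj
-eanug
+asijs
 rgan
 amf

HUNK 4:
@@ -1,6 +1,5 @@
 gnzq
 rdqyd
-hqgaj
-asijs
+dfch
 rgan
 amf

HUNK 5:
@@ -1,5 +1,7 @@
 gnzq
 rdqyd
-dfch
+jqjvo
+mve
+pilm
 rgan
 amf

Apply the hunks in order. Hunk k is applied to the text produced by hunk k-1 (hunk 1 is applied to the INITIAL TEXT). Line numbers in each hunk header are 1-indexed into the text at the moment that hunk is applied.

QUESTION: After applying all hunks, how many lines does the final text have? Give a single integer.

Hunk 1: at line 1 remove [qes,ckzxq] add [rmm] -> 5 lines: gnzq lmz rmm rgan amf
Hunk 2: at line 1 remove [lmz,rmm] add [rdqyd,hqgaj,eanug] -> 6 lines: gnzq rdqyd hqgaj eanug rgan amf
Hunk 3: at line 2 remove [eanug] add [asijs] -> 6 lines: gnzq rdqyd hqgaj asijs rgan amf
Hunk 4: at line 1 remove [hqgaj,asijs] add [dfch] -> 5 lines: gnzq rdqyd dfch rgan amf
Hunk 5: at line 1 remove [dfch] add [jqjvo,mve,pilm] -> 7 lines: gnzq rdqyd jqjvo mve pilm rgan amf
Final line count: 7

Answer: 7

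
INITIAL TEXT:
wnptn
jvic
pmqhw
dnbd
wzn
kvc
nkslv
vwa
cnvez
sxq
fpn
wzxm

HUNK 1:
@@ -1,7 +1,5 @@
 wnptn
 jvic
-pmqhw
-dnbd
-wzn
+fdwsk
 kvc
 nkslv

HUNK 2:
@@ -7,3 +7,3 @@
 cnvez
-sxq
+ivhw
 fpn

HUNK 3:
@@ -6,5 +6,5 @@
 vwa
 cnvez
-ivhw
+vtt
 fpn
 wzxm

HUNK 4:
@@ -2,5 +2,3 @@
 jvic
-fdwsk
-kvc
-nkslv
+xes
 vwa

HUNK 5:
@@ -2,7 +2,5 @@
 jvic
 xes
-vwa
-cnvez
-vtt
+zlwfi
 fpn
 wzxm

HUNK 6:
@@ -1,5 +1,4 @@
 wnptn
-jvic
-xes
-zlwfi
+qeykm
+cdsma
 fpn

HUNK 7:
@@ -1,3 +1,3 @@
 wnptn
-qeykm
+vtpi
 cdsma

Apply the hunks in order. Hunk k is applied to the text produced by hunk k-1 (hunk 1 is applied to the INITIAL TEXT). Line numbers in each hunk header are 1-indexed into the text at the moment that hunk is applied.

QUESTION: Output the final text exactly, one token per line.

Answer: wnptn
vtpi
cdsma
fpn
wzxm

Derivation:
Hunk 1: at line 1 remove [pmqhw,dnbd,wzn] add [fdwsk] -> 10 lines: wnptn jvic fdwsk kvc nkslv vwa cnvez sxq fpn wzxm
Hunk 2: at line 7 remove [sxq] add [ivhw] -> 10 lines: wnptn jvic fdwsk kvc nkslv vwa cnvez ivhw fpn wzxm
Hunk 3: at line 6 remove [ivhw] add [vtt] -> 10 lines: wnptn jvic fdwsk kvc nkslv vwa cnvez vtt fpn wzxm
Hunk 4: at line 2 remove [fdwsk,kvc,nkslv] add [xes] -> 8 lines: wnptn jvic xes vwa cnvez vtt fpn wzxm
Hunk 5: at line 2 remove [vwa,cnvez,vtt] add [zlwfi] -> 6 lines: wnptn jvic xes zlwfi fpn wzxm
Hunk 6: at line 1 remove [jvic,xes,zlwfi] add [qeykm,cdsma] -> 5 lines: wnptn qeykm cdsma fpn wzxm
Hunk 7: at line 1 remove [qeykm] add [vtpi] -> 5 lines: wnptn vtpi cdsma fpn wzxm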